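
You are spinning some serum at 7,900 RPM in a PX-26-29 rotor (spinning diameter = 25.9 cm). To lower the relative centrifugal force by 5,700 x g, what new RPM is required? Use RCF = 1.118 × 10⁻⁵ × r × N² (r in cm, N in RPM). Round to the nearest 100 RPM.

4800 RPM

r = 25.9 / 2 = 12.95 cm
Current RCF = 1.118 × 10⁻⁵ × 12.95 × (7900)² = 1.118 × 10⁻⁵ × 12.95 × 62,410,000 ≈ 9,035.8 × g
Target RCF = 9,035.8 − 5,700 = 3,335.8 × g
N² = 3,335.8 / (14.4781 × 10⁻⁵) = 23,040,316
N ≈ √23,040,316 ≈ 4,800.0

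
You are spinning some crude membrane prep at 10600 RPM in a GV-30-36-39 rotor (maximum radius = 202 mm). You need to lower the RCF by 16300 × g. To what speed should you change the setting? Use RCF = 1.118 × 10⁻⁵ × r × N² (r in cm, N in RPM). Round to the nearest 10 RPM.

r = 202 mm = 20.2 cm
Current RCF = 1.118 × 10⁻⁵ × 20.2 × (10600)² = 1.118 × 10⁻⁵ × 20.2 × 112,360,000 ≈ 25,374.9 × g
Target RCF = 25,374.9 − 16,300 = 9,074.9 × g
N² = 9,074.9 / (22.5836 × 10⁻⁵) = 40,183,585
N ≈ √40,183,585 ≈ 6,339.1

≈ 6340 RPM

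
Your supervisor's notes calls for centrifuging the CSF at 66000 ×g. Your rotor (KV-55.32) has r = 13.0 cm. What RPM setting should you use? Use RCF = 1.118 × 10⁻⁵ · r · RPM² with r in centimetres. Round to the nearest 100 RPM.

N ≈ 21300 RPM

66,000 = 1.118 × 10⁻⁵ × 13 × N²
N² = 66,000 / (14.534 × 10⁻⁵) = 454,107,610
N ≈ √454,107,610 ≈ 21,309.8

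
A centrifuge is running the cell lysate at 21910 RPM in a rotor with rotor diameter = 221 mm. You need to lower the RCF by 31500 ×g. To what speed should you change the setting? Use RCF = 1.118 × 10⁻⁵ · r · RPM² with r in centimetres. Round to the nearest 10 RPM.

r = 221 mm / 2 = 110.5 mm = 11.05 cm
Current RCF = 1.118 × 10⁻⁵ × 11.05 × (21910)² = 1.118 × 10⁻⁵ × 11.05 × 480,048,100 ≈ 59,304.7 × g
Target RCF = 59,304.7 − 31,500 = 27,804.7 × g
N² = 27,804.7 / (12.3539 × 10⁻⁵) = 225,068,197
N ≈ √225,068,197 ≈ 15,002.3

N₂ ≈ 15000 RPM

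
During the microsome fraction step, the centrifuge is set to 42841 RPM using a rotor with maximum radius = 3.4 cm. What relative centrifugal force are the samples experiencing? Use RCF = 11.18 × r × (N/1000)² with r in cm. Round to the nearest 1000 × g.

RCF = 11.18 × r × (N/1000)²
RCF = 11.18 × 3.4 × (42.841)² = 11.18 × 3.4 × 1,835.351281 ≈ 69,765.4 × g

RCF ≈ 70000 ×g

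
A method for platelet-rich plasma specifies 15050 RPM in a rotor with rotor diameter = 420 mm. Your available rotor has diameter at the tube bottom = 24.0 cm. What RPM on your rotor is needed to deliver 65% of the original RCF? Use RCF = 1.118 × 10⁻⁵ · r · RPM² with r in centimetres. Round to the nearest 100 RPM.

16100 RPM

Original rotor: r = 420 mm / 2 = 210 mm = 21 cm
RCF = 1.118 × 10⁻⁵ × r × N²
RCF_original = 1.118 × 10⁻⁵ × 21 × (15050)² = 1.118 × 10⁻⁵ × 21 × 226,502,500 ≈ 53,178.3 × g
Target RCF = 0.65 × 53,178.3 ≈ 34,565.9 × g
Your rotor: r = 24.0 / 2 = 12 cm
34,565.9 = 1.118 × 10⁻⁵ × 12 × N²
N² = 34,565.9 / (13.416 × 10⁻⁵) = 257,646,840
N ≈ √257,646,840 ≈ 16,051.4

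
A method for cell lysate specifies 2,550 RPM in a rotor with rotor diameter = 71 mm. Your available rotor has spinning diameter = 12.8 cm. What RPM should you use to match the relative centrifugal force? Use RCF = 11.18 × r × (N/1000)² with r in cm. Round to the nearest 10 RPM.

≈ 1900 RPM

Original rotor: r = 71 mm / 2 = 35.5 mm = 3.55 cm
RCF_original = 11.18 × 3.55 × (2.55)² = 11.18 × 3.55 × 6.5025 ≈ 258.1 × g
Your rotor: r = 12.8 / 2 = 6.4 cm
258.1 = 11.18 × 6.4 × (N/1000)²
(N/1000)² = 258.1 / 71.552 = 3.607167
N = 1000 × √3.607167 ≈ 1,899.3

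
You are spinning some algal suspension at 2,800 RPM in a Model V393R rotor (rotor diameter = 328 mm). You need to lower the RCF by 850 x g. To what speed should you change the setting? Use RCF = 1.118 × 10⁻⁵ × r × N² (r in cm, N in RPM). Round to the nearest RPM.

1790 RPM

r = 328 mm / 2 = 164 mm = 16.4 cm
Current RCF = 1.118 × 10⁻⁵ × 16.4 × (2800)² = 1.118 × 10⁻⁵ × 16.4 × 7,840,000 ≈ 1,437.5 × g
Target RCF = 1,437.5 − 850 = 587.5 × g
N² = 587.5 / (18.3352 × 10⁻⁵) = 3,204,219
N ≈ √3,204,219 ≈ 1,790.0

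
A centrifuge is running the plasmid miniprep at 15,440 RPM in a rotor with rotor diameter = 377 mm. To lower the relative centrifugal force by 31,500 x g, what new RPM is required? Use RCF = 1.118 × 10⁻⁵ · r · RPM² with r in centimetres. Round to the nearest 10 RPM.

N₂ ≈ 9430 RPM

r = 377 mm / 2 = 188.5 mm = 18.85 cm
Current RCF = 1.118 × 10⁻⁵ × 18.85 × (15440)² = 1.118 × 10⁻⁵ × 18.85 × 238,393,600 ≈ 50,239.8 × g
Target RCF = 50,239.8 − 31,500 = 18,739.8 × g
N² = 18,739.8 / (21.0743 × 10⁻⁵) = 88,922,526
N ≈ √88,922,526 ≈ 9,429.9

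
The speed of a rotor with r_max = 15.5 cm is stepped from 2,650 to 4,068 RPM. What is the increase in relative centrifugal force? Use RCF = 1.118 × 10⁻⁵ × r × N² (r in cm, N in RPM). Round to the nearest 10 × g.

1650 g

RCF₁ = 1.118 × 10⁻⁵ × 15.5 × (2650)² = 1.118 × 10⁻⁵ × 15.5 × 7,022,500 ≈ 1,216.9 × g
RCF₂ = 1.118 × 10⁻⁵ × 15.5 × (4068)² = 1.118 × 10⁻⁵ × 15.5 × 16,548,624 ≈ 2,867.7 × g
Increase = 2,867.7 − 1,216.9 = 1,650.8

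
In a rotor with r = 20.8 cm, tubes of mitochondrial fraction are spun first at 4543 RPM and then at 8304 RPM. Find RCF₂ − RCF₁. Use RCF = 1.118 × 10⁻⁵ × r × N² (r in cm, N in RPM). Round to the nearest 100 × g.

11200 x g

RCF₁ = 1.118 × 10⁻⁵ × 20.8 × (4543)² = 1.118 × 10⁻⁵ × 20.8 × 20,638,849 ≈ 4,799.4 × g
RCF₂ = 1.118 × 10⁻⁵ × 20.8 × (8304)² = 1.118 × 10⁻⁵ × 20.8 × 68,956,416 ≈ 16,035.4 × g
Increase = 16,035.4 − 4,799.4 = 11,236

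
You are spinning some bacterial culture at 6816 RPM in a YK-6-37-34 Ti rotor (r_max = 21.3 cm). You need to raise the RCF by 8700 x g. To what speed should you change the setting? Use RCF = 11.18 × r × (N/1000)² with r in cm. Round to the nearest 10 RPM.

≈ 9110 RPM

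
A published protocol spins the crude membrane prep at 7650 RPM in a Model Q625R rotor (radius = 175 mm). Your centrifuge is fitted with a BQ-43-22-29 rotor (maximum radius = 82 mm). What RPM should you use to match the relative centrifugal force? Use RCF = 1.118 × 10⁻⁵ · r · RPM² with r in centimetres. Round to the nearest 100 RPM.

Original rotor: r = 175 mm = 17.5 cm
RCF_original = 1.118 × 10⁻⁵ × 17.5 × (7650)² = 1.118 × 10⁻⁵ × 17.5 × 58,522,500 ≈ 11,449.9 × g
Your rotor: r = 82 mm = 8.2 cm
11,449.9 = 1.118 × 10⁻⁵ × 8.2 × N²
N² = 11,449.9 / (9.1676 × 10⁻⁵) = 124,895,283
N ≈ √124,895,283 ≈ 11,175.7

11200 RPM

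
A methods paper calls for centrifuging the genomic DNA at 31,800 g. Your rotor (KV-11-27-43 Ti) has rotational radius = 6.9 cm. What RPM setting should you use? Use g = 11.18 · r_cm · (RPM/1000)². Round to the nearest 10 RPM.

N ≈ 20300 RPM

31,800 = 11.18 × 6.9 × (N/1000)²
(N/1000)² = 31,800 / 77.142 = 412.2268
N = 1000 × √412.2268 ≈ 20,303.4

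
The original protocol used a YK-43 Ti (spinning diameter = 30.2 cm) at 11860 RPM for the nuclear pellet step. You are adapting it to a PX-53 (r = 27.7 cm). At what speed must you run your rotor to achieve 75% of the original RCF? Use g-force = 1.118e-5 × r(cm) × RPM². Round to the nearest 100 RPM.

Original rotor: r = 30.2 / 2 = 15.1 cm
RCF_original = 1.118 × 10⁻⁵ × 15.1 × (11860)² = 1.118 × 10⁻⁵ × 15.1 × 140,659,600 ≈ 23,745.9 × g
Target RCF = 0.75 × 23,745.9 ≈ 17,809.4 × g
17,809.4 = 1.118 × 10⁻⁵ × 27.7 × N²
N² = 17,809.4 / (30.9686 × 10⁻⁵) = 57,507,927
N ≈ √57,507,927 ≈ 7,583.4

7600 RPM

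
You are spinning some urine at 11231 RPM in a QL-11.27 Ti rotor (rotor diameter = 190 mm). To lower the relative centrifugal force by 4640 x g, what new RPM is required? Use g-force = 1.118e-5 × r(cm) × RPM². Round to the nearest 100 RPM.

N₂ ≈ 9100 RPM

r = 190 mm / 2 = 95 mm = 9.5 cm
Current RCF = 1.118 × 10⁻⁵ × 9.5 × (11231)² = 1.118 × 10⁻⁵ × 9.5 × 126,135,361 ≈ 13,396.8 × g
Target RCF = 13,396.8 − 4,640 = 8,756.8 × g
N² = 8,756.8 / (10.621 × 10⁻⁵) = 82,447,980
N ≈ √82,447,980 ≈ 9,080.1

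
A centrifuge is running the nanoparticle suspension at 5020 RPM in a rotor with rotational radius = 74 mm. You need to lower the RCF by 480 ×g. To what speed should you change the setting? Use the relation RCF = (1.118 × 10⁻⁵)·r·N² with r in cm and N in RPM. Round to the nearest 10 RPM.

4400 RPM

r = 74 mm = 7.4 cm
Current RCF = 1.118 × 10⁻⁵ × 7.4 × (5020)² = 1.118 × 10⁻⁵ × 7.4 × 25,200,400 ≈ 2,084.9 × g
Target RCF = 2,084.9 − 480 = 1,604.9 × g
N² = 1,604.9 / (8.2732 × 10⁻⁵) = 19,398,782
N ≈ √19,398,782 ≈ 4,404.4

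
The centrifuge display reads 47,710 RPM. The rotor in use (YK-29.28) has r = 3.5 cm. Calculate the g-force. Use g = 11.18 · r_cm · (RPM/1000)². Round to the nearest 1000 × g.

89000 × g

RCF = 11.18 × r × (N/1000)²
RCF = 11.18 × 3.5 × (47.71)² = 11.18 × 3.5 × 2,276.2441 ≈ 89,069.4 × g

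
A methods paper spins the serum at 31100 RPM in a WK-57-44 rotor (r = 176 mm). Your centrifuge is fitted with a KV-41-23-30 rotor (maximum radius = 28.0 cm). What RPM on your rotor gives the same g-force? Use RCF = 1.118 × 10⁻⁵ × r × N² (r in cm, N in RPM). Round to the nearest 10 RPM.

Original rotor: r = 176 mm = 17.6 cm
RCF_original = 1.118 × 10⁻⁵ × 17.6 × (31100)² = 1.118 × 10⁻⁵ × 17.6 × 967,210,000 ≈ 190,316 × g
190,316 = 1.118 × 10⁻⁵ × 28 × N²
N² = 190,316 / (31.304 × 10⁻⁵) = 607,960,644
N ≈ √607,960,644 ≈ 24,656.9

24660 RPM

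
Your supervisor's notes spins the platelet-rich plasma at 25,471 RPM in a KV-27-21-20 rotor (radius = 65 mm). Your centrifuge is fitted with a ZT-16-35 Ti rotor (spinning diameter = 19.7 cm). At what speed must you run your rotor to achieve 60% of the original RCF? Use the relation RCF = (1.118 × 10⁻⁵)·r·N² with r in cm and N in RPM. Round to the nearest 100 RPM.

16000 RPM

Original rotor: r = 65 mm = 6.5 cm
RCF_original = 1.118 × 10⁻⁵ × 6.5 × (25471)² = 1.118 × 10⁻⁵ × 6.5 × 648,771,841 ≈ 47,146.2 × g
Target RCF = 0.6 × 47,146.2 ≈ 28,287.7 × g
Your rotor: r = 19.7 / 2 = 9.85 cm
28,287.7 = 1.118 × 10⁻⁵ × 9.85 × N²
N² = 28,287.7 / (11.0123 × 10⁻⁵) = 256,873,678
N ≈ √256,873,678 ≈ 16,027.3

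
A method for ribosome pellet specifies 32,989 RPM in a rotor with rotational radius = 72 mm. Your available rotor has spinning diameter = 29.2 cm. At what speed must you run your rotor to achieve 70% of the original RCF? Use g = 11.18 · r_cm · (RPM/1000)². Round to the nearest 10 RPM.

≈ 19380 RPM

Original rotor: r = 72 mm = 7.2 cm
RCF_original = 11.18 × 7.2 × (32.989)² = 11.18 × 7.2 × 1,088.274121 ≈ 87,601.7 × g
Target RCF = 0.7 × 87,601.7 ≈ 61,321.2 × g
Your rotor: r = 29.2 / 2 = 14.6 cm
61,321.2 = 11.18 × 14.6 × (N/1000)²
(N/1000)² = 61,321.2 / 163.228 = 375.6782
N = 1000 × √375.6782 ≈ 19,382.4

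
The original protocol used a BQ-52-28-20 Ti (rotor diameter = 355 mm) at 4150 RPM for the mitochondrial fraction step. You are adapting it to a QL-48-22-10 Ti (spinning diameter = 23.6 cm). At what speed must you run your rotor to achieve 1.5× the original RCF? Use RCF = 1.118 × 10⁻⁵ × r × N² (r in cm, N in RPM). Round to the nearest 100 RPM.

Original rotor: r = 355 mm / 2 = 177.5 mm = 17.75 cm
RCF = 1.118 × 10⁻⁵ × r × N²
RCF_original = 1.118 × 10⁻⁵ × 17.75 × (4150)² = 1.118 × 10⁻⁵ × 17.75 × 17,222,500 ≈ 3,417.7 × g
Target RCF = 1.5 × 3,417.7 ≈ 5,126.5 × g
Your rotor: r = 23.6 / 2 = 11.8 cm
5,126.5 = 1.118 × 10⁻⁵ × 11.8 × N²
N² = 5,126.5 / (13.1924 × 10⁻⁵) = 38,859,495
N ≈ √38,859,495 ≈ 6,233.7

≈ 6200 RPM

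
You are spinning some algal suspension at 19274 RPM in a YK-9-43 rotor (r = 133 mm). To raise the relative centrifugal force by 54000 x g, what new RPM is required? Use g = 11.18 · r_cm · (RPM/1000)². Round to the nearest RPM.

r = 133 mm = 13.3 cm
Current RCF = 11.18 × 13.3 × (19.274)² = 11.18 × 13.3 × 371.487076 ≈ 55,237.9 × g
Target RCF = 55,237.9 + 54,000 = 109,237.9 × g
(N/1000)² = 109,237.9 / 148.694 = 734.649
N = 1000 × √734.649 ≈ 27,104.4

27104 RPM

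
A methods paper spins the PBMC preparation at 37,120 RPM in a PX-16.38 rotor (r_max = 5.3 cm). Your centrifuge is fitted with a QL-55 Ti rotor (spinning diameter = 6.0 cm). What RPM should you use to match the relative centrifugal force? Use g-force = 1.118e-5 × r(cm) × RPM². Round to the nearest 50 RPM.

49350 RPM

RCF_original = 1.118 × 10⁻⁵ × 5.3 × (37120)² = 1.118 × 10⁻⁵ × 5.3 × 1,377,894,400 ≈ 81,645.8 × g
Your rotor: r = 6.0 / 2 = 3 cm
81,645.8 = 1.118 × 10⁻⁵ × 3 × N²
N² = 81,645.8 / (3.354 × 10⁻⁵) = 2,434,281,455
N ≈ √2,434,281,455 ≈ 49,338.4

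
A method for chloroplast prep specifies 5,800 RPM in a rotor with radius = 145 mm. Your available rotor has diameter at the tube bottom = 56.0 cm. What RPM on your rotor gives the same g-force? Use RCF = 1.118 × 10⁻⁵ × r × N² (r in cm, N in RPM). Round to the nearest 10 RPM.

Original rotor: r = 145 mm = 14.5 cm
RCF = 1.118 × 10⁻⁵ × r × N²
RCF_original = 1.118 × 10⁻⁵ × 14.5 × (5800)² = 1.118 × 10⁻⁵ × 14.5 × 33,640,000 ≈ 5,453.4 × g
Your rotor: r = 56.0 / 2 = 28 cm
5,453.4 = 1.118 × 10⁻⁵ × 28 × N²
N² = 5,453.4 / (31.304 × 10⁻⁵) = 17,420,777
N ≈ √17,420,777 ≈ 4,173.8

4170 RPM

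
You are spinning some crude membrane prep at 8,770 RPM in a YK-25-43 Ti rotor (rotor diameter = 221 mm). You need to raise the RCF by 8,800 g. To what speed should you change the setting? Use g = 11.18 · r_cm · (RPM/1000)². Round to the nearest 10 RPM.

r = 221 mm / 2 = 110.5 mm = 11.05 cm
Current RCF = 11.18 × 11.05 × (8.77)² = 11.18 × 11.05 × 76.9129 ≈ 9,501.7 × g
Target RCF = 9,501.7 + 8,800 = 18,301.7 × g
(N/1000)² = 18,301.7 / 123.539 = 148.1451
N = 1000 × √148.1451 ≈ 12,171.5

N₂ ≈ 12170 RPM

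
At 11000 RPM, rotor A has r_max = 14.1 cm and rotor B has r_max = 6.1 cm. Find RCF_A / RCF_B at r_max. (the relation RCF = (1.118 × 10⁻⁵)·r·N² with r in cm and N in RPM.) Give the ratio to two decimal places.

2.31

At fixed N, RCF ∝ r, so RCF_A/RCF_B = r_A/r_B = 14.1 / 6.1 = 2.3115.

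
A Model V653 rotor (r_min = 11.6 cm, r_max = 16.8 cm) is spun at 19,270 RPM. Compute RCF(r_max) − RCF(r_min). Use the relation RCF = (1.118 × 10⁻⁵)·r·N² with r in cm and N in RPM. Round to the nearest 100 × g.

ΔRCF ≈ 21600 g

ΔRCF = 1.118 × 10⁻⁵ × (r_max − r_min) × N² = 1.118 × 10⁻⁵ × 5.2 × 371,332,900 ≈ 21,587.8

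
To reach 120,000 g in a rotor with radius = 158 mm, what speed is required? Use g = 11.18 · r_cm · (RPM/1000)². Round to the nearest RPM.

r = 158 mm = 15.8 cm
120,000 = 11.18 × 15.8 × (N/1000)²
(N/1000)² = 120,000 / 176.644 = 679.3324
N = 1000 × √679.3324 ≈ 26,064.0

≈ 26064 RPM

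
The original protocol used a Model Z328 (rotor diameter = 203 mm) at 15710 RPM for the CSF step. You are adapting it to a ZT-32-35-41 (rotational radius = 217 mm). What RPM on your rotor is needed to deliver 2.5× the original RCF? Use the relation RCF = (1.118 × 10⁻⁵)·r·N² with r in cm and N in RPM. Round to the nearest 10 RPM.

≈ 16990 RPM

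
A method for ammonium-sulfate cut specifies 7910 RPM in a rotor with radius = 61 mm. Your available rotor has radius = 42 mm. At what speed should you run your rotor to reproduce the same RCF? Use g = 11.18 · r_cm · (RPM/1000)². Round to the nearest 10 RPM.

9530 RPM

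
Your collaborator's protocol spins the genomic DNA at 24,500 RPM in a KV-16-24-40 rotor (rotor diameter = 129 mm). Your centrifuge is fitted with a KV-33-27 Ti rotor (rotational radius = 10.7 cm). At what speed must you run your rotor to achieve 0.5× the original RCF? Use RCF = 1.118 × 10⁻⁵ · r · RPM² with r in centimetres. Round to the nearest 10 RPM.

Original rotor: r = 129 mm / 2 = 64.5 mm = 6.45 cm
RCF_original = 1.118 × 10⁻⁵ × 6.45 × (24500)² = 1.118 × 10⁻⁵ × 6.45 × 600,250,000 ≈ 43,284.6 × g
Target RCF = 0.5 × 43,284.6 ≈ 21,642.3 × g
21,642.3 = 1.118 × 10⁻⁵ × 10.7 × N²
N² = 21,642.3 / (11.9626 × 10⁻⁵) = 180,916,356
N ≈ √180,916,356 ≈ 13,450.5

≈ 13450 RPM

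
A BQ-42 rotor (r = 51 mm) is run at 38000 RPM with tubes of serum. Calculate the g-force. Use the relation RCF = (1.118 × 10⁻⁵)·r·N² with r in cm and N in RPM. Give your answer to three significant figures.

r = 51 mm = 5.1 cm
RCF = 1.118 × 10⁻⁵ × 5.1 × (38000)² = 1.118 × 10⁻⁵ × 5.1 × 1,444,000,000 ≈ 82,334 × g

RCF ≈ 82300 × g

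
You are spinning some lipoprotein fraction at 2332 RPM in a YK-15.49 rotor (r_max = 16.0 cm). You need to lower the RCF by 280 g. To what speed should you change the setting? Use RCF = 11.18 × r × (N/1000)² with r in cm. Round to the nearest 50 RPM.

≈ 1950 RPM

Current RCF = 11.18 × 16 × (2.332)² = 11.18 × 16 × 5.438224 ≈ 972.8 × g
Target RCF = 972.8 − 280 = 692.8 × g
(N/1000)² = 692.8 / 178.88 = 3.872987
N = 1000 × √3.872987 ≈ 1,968.0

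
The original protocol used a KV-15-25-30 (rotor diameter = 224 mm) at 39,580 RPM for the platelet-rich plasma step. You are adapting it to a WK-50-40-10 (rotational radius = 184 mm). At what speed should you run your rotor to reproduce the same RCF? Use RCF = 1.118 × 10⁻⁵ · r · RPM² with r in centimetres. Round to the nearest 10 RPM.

Original rotor: r = 224 mm / 2 = 112 mm = 11.2 cm
RCF_original = 1.118 × 10⁻⁵ × 11.2 × (39580)² = 1.118 × 10⁻⁵ × 11.2 × 1,566,576,400 ≈ 196,160.4 × g
Your rotor: r = 184 mm = 18.4 cm
196,160.4 = 1.118 × 10⁻⁵ × 18.4 × N²
N² = 196,160.4 / (20.5712 × 10⁻⁵) = 953,568,095
N ≈ √953,568,095 ≈ 30,879.9

≈ 30880 RPM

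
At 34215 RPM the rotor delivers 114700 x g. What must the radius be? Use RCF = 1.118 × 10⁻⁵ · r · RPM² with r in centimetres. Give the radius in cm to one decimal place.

114700 = 1.118 × 10⁻⁵ × r × (34215)²
r = 114700 / (1.118 × 10⁻⁵ × 1,170,666,225) = 114700 / 13088.05 ≈ 8.764 cm

8.8 cm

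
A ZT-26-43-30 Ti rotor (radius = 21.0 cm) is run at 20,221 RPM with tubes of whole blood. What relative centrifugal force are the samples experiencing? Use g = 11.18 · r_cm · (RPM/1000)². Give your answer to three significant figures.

RCF = 11.18 × r × (N/1000)²
RCF = 11.18 × 21 × (20.221)² = 11.18 × 21 × 408.888841 ≈ 95,998.9 × g

≈ 96000 x g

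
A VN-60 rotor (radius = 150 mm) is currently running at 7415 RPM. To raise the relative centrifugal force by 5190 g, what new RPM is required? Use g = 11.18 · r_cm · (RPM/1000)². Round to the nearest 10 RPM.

r = 150 mm = 15.0 cm
Current RCF = 11.18 × 15 × (7.415)² = 11.18 × 15 × 54.982225 ≈ 9,220.5 × g
Target RCF = 9,220.5 + 5,190 = 14,410.5 × g
(N/1000)² = 14,410.5 / 167.7 = 85.93023
N = 1000 × √85.93023 ≈ 9,269.9

9270 RPM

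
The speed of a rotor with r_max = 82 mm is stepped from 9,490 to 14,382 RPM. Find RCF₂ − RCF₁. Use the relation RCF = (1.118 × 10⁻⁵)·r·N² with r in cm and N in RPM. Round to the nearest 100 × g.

10700 x g

r = 82 mm = 8.2 cm
RCF₁ = 1.118 × 10⁻⁵ × 8.2 × (9490)² = 1.118 × 10⁻⁵ × 8.2 × 90,060,100 ≈ 8,256.3 × g
RCF₂ = 1.118 × 10⁻⁵ × 8.2 × (14382)² = 1.118 × 10⁻⁵ × 8.2 × 206,841,924 ≈ 18,962.4 × g
Increase = 18,962.4 − 8,256.3 = 10,706.1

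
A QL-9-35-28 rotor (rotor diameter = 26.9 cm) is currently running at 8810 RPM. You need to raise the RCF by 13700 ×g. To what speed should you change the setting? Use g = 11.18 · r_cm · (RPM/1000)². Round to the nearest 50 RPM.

r = 26.9 / 2 = 13.45 cm
Current RCF = 11.18 × 13.45 × (8.81)² = 11.18 × 13.45 × 77.6161 ≈ 11,671.2 × g
Target RCF = 11,671.2 + 13,700 = 25,371.2 × g
(N/1000)² = 25,371.2 / 150.371 = 168.724
N = 1000 × √168.724 ≈ 12,989.4

≈ 13000 RPM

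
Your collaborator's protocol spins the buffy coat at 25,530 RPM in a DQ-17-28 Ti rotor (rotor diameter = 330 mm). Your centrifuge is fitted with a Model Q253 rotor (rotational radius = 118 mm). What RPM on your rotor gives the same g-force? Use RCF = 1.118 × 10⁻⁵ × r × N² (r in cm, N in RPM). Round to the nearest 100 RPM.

Original rotor: r = 330 mm / 2 = 165 mm = 16.5 cm
RCF = 1.118 × 10⁻⁵ × r × N²
RCF_original = 1.118 × 10⁻⁵ × 16.5 × (25530)² = 1.118 × 10⁻⁵ × 16.5 × 651,780,900 ≈ 120,234 × g
Your rotor: r = 118 mm = 11.8 cm
120,234 = 1.118 × 10⁻⁵ × 11.8 × N²
N² = 120,234 / (13.1924 × 10⁻⁵) = 911,388,375
N ≈ √911,388,375 ≈ 30,189.2

30200 RPM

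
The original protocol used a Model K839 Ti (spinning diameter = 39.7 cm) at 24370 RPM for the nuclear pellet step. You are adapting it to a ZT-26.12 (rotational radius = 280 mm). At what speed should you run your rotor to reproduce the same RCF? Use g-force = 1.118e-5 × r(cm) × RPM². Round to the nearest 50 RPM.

Original rotor: r = 39.7 / 2 = 19.85 cm
RCF_original = 1.118 × 10⁻⁵ × 19.85 × (24370)² = 1.118 × 10⁻⁵ × 19.85 × 593,896,900 ≈ 131,799.4 × g
Your rotor: r = 280 mm = 28.0 cm
131,799.4 = 1.118 × 10⁻⁵ × 28 × N²
N² = 131,799.4 / (31.304 × 10⁻⁵) = 421,030,539
N ≈ √421,030,539 ≈ 20,519.0

20500 RPM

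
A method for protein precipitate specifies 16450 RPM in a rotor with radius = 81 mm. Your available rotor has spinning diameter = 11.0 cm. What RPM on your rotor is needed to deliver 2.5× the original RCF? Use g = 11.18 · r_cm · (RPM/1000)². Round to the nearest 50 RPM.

Original rotor: r = 81 mm = 8.1 cm
RCF_original = 11.18 × 8.1 × (16.45)² = 11.18 × 8.1 × 270.6025 ≈ 24,505.2 × g
Target RCF = 2.5 × 24,505.2 ≈ 61,263 × g
Your rotor: r = 11.0 / 2 = 5.5 cm
61,263 = 11.18 × 5.5 × (N/1000)²
(N/1000)² = 61,263 / 61.49 = 996.3083
N = 1000 × √996.3083 ≈ 31,564.4

≈ 31550 RPM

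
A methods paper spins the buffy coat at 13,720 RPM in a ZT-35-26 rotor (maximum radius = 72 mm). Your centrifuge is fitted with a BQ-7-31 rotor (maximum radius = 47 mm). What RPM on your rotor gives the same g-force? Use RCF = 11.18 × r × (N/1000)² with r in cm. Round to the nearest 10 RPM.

≈ 16980 RPM

Original rotor: r = 72 mm = 7.2 cm
RCF = 11.18 × r × (N/1000)²
RCF_original = 11.18 × 7.2 × (13.72)² = 11.18 × 7.2 × 188.2384 ≈ 15,152.4 × g
Your rotor: r = 47 mm = 4.7 cm
15,152.4 = 11.18 × 4.7 × (N/1000)²
(N/1000)² = 15,152.4 / 52.546 = 288.3645
N = 1000 × √288.3645 ≈ 16,981.3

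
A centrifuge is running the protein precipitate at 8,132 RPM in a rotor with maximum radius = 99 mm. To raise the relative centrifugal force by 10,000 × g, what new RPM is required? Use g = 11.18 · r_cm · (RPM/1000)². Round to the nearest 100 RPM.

r = 99 mm = 9.9 cm
Current RCF = 11.18 × 9.9 × (8.132)² = 11.18 × 9.9 × 66.129424 ≈ 7,319.3 × g
Target RCF = 7,319.3 + 10,000 = 17,319.3 × g
(N/1000)² = 17,319.3 / 110.682 = 156.478
N = 1000 × √156.478 ≈ 12,509.1

12500 RPM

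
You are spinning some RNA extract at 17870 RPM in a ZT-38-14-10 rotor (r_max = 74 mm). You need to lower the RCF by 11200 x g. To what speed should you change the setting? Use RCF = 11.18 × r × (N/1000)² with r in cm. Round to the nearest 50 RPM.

N₂ ≈ 13550 RPM

r = 74 mm = 7.4 cm
Current RCF = 11.18 × 7.4 × (17.87)² = 11.18 × 7.4 × 319.3369 ≈ 26,419.4 × g
Target RCF = 26,419.4 − 11,200 = 15,219.4 × g
(N/1000)² = 15,219.4 / 82.732 = 183.9603
N = 1000 × √183.9603 ≈ 13,563.2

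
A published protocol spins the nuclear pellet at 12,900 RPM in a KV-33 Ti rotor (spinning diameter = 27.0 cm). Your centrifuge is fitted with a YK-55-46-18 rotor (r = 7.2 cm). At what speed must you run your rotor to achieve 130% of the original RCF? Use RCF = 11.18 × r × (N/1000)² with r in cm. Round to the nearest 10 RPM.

20140 RPM

Original rotor: r = 27.0 / 2 = 13.5 cm
RCF_original = 11.18 × 13.5 × (12.9)² = 11.18 × 13.5 × 166.41 ≈ 25,116.3 × g
Target RCF = 1.3 × 25,116.3 ≈ 32,651.2 × g
32,651.2 = 11.18 × 7.2 × (N/1000)²
(N/1000)² = 32,651.2 / 80.496 = 405.6251
N = 1000 × √405.6251 ≈ 20,140.1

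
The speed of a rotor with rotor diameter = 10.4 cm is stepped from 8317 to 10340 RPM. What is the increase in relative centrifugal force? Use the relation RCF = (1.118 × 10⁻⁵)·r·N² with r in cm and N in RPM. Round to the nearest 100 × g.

r = 10.4 / 2 = 5.2 cm
RCF₁ = 1.118 × 10⁻⁵ × 5.2 × (8317)² = 1.118 × 10⁻⁵ × 5.2 × 69,172,489 ≈ 4,021.4 × g
RCF₂ = 1.118 × 10⁻⁵ × 5.2 × (10340)² = 1.118 × 10⁻⁵ × 5.2 × 106,915,600 ≈ 6,215.6 × g
Increase = 6,215.6 − 4,021.4 = 2,194.2

2200 g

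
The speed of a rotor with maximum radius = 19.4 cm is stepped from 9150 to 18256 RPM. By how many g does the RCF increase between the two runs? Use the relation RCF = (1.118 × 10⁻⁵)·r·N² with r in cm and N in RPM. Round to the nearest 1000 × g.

54000 g

RCF₁ = 1.118 × 10⁻⁵ × 19.4 × (9150)² = 1.118 × 10⁻⁵ × 19.4 × 83,722,500 ≈ 18,158.7 × g
RCF₂ = 1.118 × 10⁻⁵ × 19.4 × (18256)² = 1.118 × 10⁻⁵ × 19.4 × 333,281,536 ≈ 72,286.1 × g
Increase = 72,286.1 − 18,158.7 = 54,127.4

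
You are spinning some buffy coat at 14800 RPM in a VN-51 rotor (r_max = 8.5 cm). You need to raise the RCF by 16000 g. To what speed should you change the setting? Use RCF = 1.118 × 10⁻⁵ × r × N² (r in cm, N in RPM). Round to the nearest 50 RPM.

N₂ ≈ 19700 RPM

Current RCF = 1.118 × 10⁻⁵ × 8.5 × (14800)² = 1.118 × 10⁻⁵ × 8.5 × 219,040,000 ≈ 20,815.4 × g
Target RCF = 20,815.4 + 16,000 = 36,815.4 × g
N² = 36,815.4 / (9.503 × 10⁻⁵) = 387,408,187
N ≈ √387,408,187 ≈ 19,682.7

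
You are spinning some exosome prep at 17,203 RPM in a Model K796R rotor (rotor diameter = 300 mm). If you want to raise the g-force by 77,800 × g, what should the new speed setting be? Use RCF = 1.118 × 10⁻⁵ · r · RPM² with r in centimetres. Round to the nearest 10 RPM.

N₂ ≈ 27570 RPM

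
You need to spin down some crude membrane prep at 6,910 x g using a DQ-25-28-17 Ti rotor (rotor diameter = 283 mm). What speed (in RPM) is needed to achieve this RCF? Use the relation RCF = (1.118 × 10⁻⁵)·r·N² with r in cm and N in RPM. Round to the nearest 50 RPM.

r = 283 mm / 2 = 141.5 mm = 14.15 cm
RCF = 1.118 × 10⁻⁵ × r × N²
6,910 = 1.118 × 10⁻⁵ × 14.15 × N²
N² = 6,910 / (15.8197 × 10⁻⁵) = 43,679,716
N ≈ √43,679,716 ≈ 6,609.1

≈ 6600 RPM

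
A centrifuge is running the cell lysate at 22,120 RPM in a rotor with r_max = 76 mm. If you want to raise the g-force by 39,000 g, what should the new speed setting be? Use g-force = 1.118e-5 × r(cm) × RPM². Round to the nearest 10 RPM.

≈ 30790 RPM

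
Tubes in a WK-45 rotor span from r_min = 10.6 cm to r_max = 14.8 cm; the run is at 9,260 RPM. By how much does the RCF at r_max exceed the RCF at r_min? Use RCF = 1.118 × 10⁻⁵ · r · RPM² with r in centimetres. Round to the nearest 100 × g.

RCF_max = 1.118 × 10⁻⁵ × 14.8 × (9260)² = 1.118 × 10⁻⁵ × 14.8 × 85,747,600 ≈ 14,188.1 × g
RCF_min = 1.118 × 10⁻⁵ × 10.6 × (9260)² = 1.118 × 10⁻⁵ × 10.6 × 85,747,600 ≈ 10,161.8 × g
ΔRCF = 14,188.1 − 10,161.8 = 4,026.3

≈ 4000 x g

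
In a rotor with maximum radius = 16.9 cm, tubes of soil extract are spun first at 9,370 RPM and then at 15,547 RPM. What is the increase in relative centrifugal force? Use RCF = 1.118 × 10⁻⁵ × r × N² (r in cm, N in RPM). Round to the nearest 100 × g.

29100 ×g

RCF₁ = 1.118 × 10⁻⁵ × 16.9 × (9370)² = 1.118 × 10⁻⁵ × 16.9 × 87,796,900 ≈ 16,588.5 × g
RCF₂ = 1.118 × 10⁻⁵ × 16.9 × (15547)² = 1.118 × 10⁻⁵ × 16.9 × 241,709,209 ≈ 45,669 × g
Increase = 45,669 − 16,588.5 = 29,080.5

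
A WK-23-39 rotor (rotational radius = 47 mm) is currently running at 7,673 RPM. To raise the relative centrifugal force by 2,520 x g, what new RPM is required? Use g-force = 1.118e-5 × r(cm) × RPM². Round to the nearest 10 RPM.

r = 47 mm = 4.7 cm
Current RCF = 1.118 × 10⁻⁵ × 4.7 × (7673)² = 1.118 × 10⁻⁵ × 4.7 × 58,874,929 ≈ 3,093.6 × g
Target RCF = 3,093.6 + 2,520 = 5,613.6 × g
N² = 5,613.6 / (5.2546 × 10⁻⁵) = 106,832,109
N ≈ √106,832,109 ≈ 10,336.0

10340 RPM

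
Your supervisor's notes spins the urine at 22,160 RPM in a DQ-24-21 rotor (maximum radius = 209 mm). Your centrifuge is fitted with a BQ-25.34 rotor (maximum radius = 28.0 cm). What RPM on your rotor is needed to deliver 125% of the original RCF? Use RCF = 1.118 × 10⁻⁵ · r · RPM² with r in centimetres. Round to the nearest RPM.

≈ 21405 RPM

Original rotor: r = 209 mm = 20.9 cm
RCF_original = 1.118 × 10⁻⁵ × 20.9 × (22160)² = 1.118 × 10⁻⁵ × 20.9 × 491,065,600 ≈ 114,743.4 × g
Target RCF = 1.25 × 114,743.4 ≈ 143,429.2 × g
143,429.2 = 1.118 × 10⁻⁵ × 28 × N²
N² = 143,429.2 / (31.304 × 10⁻⁵) = 458,181,702
N ≈ √458,181,702 ≈ 21,405.2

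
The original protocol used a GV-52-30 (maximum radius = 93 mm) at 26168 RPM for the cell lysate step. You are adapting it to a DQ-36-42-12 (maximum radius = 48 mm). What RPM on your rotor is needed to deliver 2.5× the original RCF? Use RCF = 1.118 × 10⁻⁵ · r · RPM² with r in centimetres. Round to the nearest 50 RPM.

57600 RPM

Original rotor: r = 93 mm = 9.3 cm
RCF_original = 1.118 × 10⁻⁵ × 9.3 × (26168)² = 1.118 × 10⁻⁵ × 9.3 × 684,764,224 ≈ 71,197.7 × g
Target RCF = 2.5 × 71,197.7 ≈ 177,994.2 × g
Your rotor: r = 48 mm = 4.8 cm
177,994.2 = 1.118 × 10⁻⁵ × 4.8 × N²
N² = 177,994.2 / (5.3664 × 10⁻⁵) = 3,316,826,923
N ≈ √3,316,826,923 ≈ 57,591.9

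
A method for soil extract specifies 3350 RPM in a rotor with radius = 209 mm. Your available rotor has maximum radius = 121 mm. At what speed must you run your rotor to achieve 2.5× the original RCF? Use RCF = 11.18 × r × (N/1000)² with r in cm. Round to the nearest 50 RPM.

Original rotor: r = 209 mm = 20.9 cm
RCF = 11.18 × r × (N/1000)²
RCF_original = 11.18 × 20.9 × (3.35)² = 11.18 × 20.9 × 11.2225 ≈ 2,622.3 × g
Target RCF = 2.5 × 2,622.3 ≈ 6,555.8 × g
Your rotor: r = 121 mm = 12.1 cm
6,555.8 = 11.18 × 12.1 × (N/1000)²
(N/1000)² = 6,555.8 / 135.278 = 48.46169
N = 1000 × √48.46169 ≈ 6,961.4

≈ 6950 RPM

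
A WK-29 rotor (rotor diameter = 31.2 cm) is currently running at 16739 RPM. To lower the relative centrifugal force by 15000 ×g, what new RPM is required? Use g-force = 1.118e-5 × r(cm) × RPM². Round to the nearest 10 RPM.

≈ 13940 RPM

r = 31.2 / 2 = 15.6 cm
Current RCF = 1.118 × 10⁻⁵ × 15.6 × (16739)² = 1.118 × 10⁻⁵ × 15.6 × 280,194,121 ≈ 48,868.1 × g
Target RCF = 48,868.1 − 15,000 = 33,868.1 × g
N² = 33,868.1 / (17.4408 × 10⁻⁵) = 194,188,913
N ≈ √194,188,913 ≈ 13,935.2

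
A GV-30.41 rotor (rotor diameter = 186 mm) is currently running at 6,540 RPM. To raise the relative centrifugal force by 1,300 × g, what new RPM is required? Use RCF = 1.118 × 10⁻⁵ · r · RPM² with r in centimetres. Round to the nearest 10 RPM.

N₂ ≈ 7430 RPM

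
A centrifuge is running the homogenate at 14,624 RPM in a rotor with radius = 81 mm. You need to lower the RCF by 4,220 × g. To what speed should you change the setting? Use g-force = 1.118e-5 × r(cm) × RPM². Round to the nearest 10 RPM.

r = 81 mm = 8.1 cm
Current RCF = 1.118 × 10⁻⁵ × 8.1 × (14624)² = 1.118 × 10⁻⁵ × 8.1 × 213,861,376 ≈ 19,366.9 × g
Target RCF = 19,366.9 − 4,220 = 15,146.9 × g
N² = 15,146.9 / (9.0558 × 10⁻⁵) = 167,261,865
N ≈ √167,261,865 ≈ 12,933.0

N₂ ≈ 12930 RPM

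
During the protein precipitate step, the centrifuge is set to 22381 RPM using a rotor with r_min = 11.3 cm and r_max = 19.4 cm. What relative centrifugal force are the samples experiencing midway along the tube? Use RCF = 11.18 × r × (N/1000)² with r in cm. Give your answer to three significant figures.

86000 x g

r_avg = (11.3 + 19.4) / 2 = 15.35 cm
RCF = 11.18 × r × (N/1000)²
RCF = 11.18 × 15.35 × (22.381)² = 11.18 × 15.35 × 500.909161 ≈ 85,962.5 × g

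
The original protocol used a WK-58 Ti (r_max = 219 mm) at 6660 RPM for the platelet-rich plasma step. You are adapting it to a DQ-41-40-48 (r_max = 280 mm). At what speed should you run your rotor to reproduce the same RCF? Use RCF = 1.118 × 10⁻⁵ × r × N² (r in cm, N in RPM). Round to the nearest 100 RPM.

5900 RPM

Original rotor: r = 219 mm = 21.9 cm
RCF_original = 1.118 × 10⁻⁵ × 21.9 × (6660)² = 1.118 × 10⁻⁵ × 21.9 × 44,355,600 ≈ 10,860.1 × g
Your rotor: r = 280 mm = 28.0 cm
10,860.1 = 1.118 × 10⁻⁵ × 28 × N²
N² = 10,860.1 / (31.304 × 10⁻⁵) = 34,692,372
N ≈ √34,692,372 ≈ 5,890.0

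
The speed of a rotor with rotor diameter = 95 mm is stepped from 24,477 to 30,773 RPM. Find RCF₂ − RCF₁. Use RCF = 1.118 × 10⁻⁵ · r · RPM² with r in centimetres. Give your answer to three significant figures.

≈ 18500 g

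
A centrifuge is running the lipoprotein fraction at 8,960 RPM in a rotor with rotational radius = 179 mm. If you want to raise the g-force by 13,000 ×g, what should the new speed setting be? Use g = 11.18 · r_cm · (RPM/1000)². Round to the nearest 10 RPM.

N₂ ≈ 12050 RPM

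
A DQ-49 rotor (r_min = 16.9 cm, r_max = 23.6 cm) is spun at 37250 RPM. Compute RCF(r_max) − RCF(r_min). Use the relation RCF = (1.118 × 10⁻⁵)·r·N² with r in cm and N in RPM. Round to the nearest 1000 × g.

≈ 104000 × g

RCF_max = 1.118 × 10⁻⁵ × 23.6 × (37250)² = 1.118 × 10⁻⁵ × 23.6 × 1,387,562,500 ≈ 366,105.6 × g
RCF_min = 1.118 × 10⁻⁵ × 16.9 × (37250)² = 1.118 × 10⁻⁵ × 16.9 × 1,387,562,500 ≈ 262,168.8 × g
ΔRCF = 366,105.6 − 262,168.8 = 103,936.8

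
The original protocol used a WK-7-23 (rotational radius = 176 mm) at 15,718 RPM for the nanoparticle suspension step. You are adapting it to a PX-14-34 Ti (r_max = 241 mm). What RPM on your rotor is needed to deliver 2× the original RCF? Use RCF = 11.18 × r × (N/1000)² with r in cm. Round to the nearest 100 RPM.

19000 RPM

Original rotor: r = 176 mm = 17.6 cm
RCF_original = 11.18 × 17.6 × (15.718)² = 11.18 × 17.6 × 247.055524 ≈ 48,612.6 × g
Target RCF = 2 × 48,612.6 ≈ 97,225.2 × g
Your rotor: r = 241 mm = 24.1 cm
97,225.2 = 11.18 × 24.1 × (N/1000)²
(N/1000)² = 97,225.2 / 269.438 = 360.8444
N = 1000 × √360.8444 ≈ 18,995.9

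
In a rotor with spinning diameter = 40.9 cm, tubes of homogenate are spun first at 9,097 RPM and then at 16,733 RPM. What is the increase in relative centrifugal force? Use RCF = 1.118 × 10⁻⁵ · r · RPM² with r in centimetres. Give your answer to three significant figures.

≈ 45100 × g

r = 40.9 / 2 = 20.45 cm
RCF₁ = 1.118 × 10⁻⁵ × 20.45 × (9097)² = 1.118 × 10⁻⁵ × 20.45 × 82,755,409 ≈ 18,920.5 × g
RCF₂ = 1.118 × 10⁻⁵ × 20.45 × (16733)² = 1.118 × 10⁻⁵ × 20.45 × 279,993,289 ≈ 64,015.1 × g
Increase = 64,015.1 − 18,920.5 = 45,094.6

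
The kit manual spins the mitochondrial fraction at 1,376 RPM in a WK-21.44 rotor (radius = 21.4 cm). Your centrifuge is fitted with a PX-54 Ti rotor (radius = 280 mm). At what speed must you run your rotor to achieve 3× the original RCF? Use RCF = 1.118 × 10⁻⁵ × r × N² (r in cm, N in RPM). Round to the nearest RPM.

2084 RPM

RCF_original = 1.118 × 10⁻⁵ × 21.4 × (1376)² = 1.118 × 10⁻⁵ × 21.4 × 1,893,376 ≈ 453 × g
Target RCF = 3 × 453 ≈ 1,359 × g
Your rotor: r = 280 mm = 28.0 cm
1,359 = 1.118 × 10⁻⁵ × 28 × N²
N² = 1,359 / (31.304 × 10⁻⁵) = 4,341,298
N ≈ √4,341,298 ≈ 2,083.6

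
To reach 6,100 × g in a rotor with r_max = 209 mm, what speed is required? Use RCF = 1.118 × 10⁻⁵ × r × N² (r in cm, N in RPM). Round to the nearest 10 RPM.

r = 209 mm = 20.9 cm
6,100 = 1.118 × 10⁻⁵ × 20.9 × N²
N² = 6,100 / (23.3662 × 10⁻⁵) = 26,106,085
N ≈ √26,106,085 ≈ 5,109.4

≈ 5110 RPM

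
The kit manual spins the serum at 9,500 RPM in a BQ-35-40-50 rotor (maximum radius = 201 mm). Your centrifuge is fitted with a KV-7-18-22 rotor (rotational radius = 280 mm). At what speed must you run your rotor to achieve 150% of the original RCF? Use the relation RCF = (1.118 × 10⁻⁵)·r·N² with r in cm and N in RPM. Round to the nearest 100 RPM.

≈ 9900 RPM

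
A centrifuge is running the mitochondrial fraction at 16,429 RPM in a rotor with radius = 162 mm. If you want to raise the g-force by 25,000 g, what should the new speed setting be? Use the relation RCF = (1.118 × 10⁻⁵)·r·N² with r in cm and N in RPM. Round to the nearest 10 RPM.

r = 162 mm = 16.2 cm
Current RCF = 1.118 × 10⁻⁵ × 16.2 × (16429)² = 1.118 × 10⁻⁵ × 16.2 × 269,912,041 ≈ 48,885.4 × g
Target RCF = 48,885.4 + 25,000 = 73,885.4 × g
N² = 73,885.4 / (18.1116 × 10⁻⁵) = 407,945,184
N ≈ √407,945,184 ≈ 20,197.7

N₂ ≈ 20200 RPM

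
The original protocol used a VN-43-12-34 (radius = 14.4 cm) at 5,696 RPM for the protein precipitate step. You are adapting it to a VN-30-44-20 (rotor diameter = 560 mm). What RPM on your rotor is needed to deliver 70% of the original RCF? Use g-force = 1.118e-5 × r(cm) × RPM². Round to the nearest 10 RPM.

≈ 3420 RPM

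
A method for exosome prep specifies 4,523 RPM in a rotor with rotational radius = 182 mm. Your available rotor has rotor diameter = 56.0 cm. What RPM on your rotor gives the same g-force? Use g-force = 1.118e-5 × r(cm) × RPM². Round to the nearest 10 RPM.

Original rotor: r = 182 mm = 18.2 cm
RCF = 1.118 × 10⁻⁵ × r × N²
RCF_original = 1.118 × 10⁻⁵ × 18.2 × (4523)² = 1.118 × 10⁻⁵ × 18.2 × 20,457,529 ≈ 4,162.6 × g
Your rotor: r = 56.0 / 2 = 28 cm
4,162.6 = 1.118 × 10⁻⁵ × 28 × N²
N² = 4,162.6 / (31.304 × 10⁻⁵) = 13,297,342
N ≈ √13,297,342 ≈ 3,646.6

≈ 3650 RPM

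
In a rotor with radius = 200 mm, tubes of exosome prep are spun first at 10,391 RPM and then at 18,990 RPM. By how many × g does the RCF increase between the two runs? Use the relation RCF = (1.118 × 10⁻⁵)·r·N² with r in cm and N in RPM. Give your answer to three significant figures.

r = 200 mm = 20.0 cm
RCF₁ = 1.118 × 10⁻⁵ × 20 × (10391)² = 1.118 × 10⁻⁵ × 20 × 107,972,881 ≈ 24,142.7 × g
RCF₂ = 1.118 × 10⁻⁵ × 20 × (18990)² = 1.118 × 10⁻⁵ × 20 × 360,620,100 ≈ 80,634.7 × g
Increase = 80,634.7 − 24,142.7 = 56,492

56500 × g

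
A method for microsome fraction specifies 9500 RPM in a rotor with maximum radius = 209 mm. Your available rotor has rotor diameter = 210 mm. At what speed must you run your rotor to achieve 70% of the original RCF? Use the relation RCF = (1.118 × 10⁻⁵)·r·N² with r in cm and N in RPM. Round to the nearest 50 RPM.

11200 RPM

Original rotor: r = 209 mm = 20.9 cm
RCF = 1.118 × 10⁻⁵ × r × N²
RCF_original = 1.118 × 10⁻⁵ × 20.9 × (9500)² = 1.118 × 10⁻⁵ × 20.9 × 90,250,000 ≈ 21,088 × g
Target RCF = 0.7 × 21,088 ≈ 14,761.6 × g
Your rotor: r = 210 mm / 2 = 105 mm = 10.5 cm
14,761.6 = 1.118 × 10⁻⁵ × 10.5 × N²
N² = 14,761.6 / (11.739 × 10⁻⁵) = 125,748,360
N ≈ √125,748,360 ≈ 11,213.8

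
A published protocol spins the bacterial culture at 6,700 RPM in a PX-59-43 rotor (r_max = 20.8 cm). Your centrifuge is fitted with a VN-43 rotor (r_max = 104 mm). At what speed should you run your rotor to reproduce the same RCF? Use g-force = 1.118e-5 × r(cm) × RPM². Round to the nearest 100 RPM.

9500 RPM

RCF_original = 1.118 × 10⁻⁵ × 20.8 × (6700)² = 1.118 × 10⁻⁵ × 20.8 × 44,890,000 ≈ 10,438.9 × g
Your rotor: r = 104 mm = 10.4 cm
10,438.9 = 1.118 × 10⁻⁵ × 10.4 × N²
N² = 10,438.9 / (11.6272 × 10⁻⁵) = 89,779,999
N ≈ √89,779,999 ≈ 9,475.2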